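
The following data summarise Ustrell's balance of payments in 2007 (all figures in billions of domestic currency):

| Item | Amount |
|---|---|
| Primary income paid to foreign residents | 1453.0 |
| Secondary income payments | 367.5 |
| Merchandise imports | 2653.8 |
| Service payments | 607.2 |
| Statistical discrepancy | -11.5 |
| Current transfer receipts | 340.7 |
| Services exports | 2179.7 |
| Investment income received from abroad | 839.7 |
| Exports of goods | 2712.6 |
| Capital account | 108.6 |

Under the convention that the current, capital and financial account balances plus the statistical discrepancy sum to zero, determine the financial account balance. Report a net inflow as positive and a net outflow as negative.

Goods balance = 2712.6 - 2653.8 = 58.8
Services balance = 2179.7 - 607.2 = 1572.5
Trade balance (goods + services) = 58.8 + 1572.5 = 1631.3
Net primary income = 839.7 - 1453.0 = -613.3
Net secondary income = 340.7 - 367.5 = -26.8
Current account = 1631.3 + (-613.3) + (-26.8) = 991.2
Financial account = -(991.2 + 108.6 + (-11.5)) = -1088.3

-1088.3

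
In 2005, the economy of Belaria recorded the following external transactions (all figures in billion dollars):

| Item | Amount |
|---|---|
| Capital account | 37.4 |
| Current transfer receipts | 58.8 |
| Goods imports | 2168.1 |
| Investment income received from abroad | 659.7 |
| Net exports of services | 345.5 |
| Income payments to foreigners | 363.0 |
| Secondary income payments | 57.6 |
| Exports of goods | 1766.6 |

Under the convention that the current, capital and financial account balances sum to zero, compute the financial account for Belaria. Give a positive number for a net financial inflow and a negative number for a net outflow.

-279.3

Goods balance = 1766.6 - 2168.1 = -401.5
Services balance = 345.5
Trade balance (goods + services) = -401.5 + 345.5 = -56.0
Net primary income = 659.7 - 363.0 = 296.7
Net secondary income = 58.8 - 57.6 = 1.2
Current account = -56.0 + 296.7 + 1.2 = 241.9
Financial account = -(241.9 + 37.4) = -279.3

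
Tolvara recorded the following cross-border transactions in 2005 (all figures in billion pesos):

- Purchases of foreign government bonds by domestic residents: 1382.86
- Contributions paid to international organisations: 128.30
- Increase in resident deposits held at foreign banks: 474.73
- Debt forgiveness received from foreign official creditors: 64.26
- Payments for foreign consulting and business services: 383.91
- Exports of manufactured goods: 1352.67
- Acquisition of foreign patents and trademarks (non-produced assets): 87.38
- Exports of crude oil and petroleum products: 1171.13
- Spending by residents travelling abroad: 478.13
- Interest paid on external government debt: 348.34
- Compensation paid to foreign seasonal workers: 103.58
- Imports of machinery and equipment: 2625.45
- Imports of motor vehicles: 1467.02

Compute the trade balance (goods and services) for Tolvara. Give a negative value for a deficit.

-2430.71

Goods: -2625.45 + 1171.13 + 1352.67 - 1467.02 = -1568.67
Services: -383.91 - 478.13 = -862.04
Trade balance = -1568.67 + (-862.04) = -2430.71
(Excluded from the trade balance — financial account: purchases of foreign government bonds by domestic residents 1382.86, increase in resident deposits held at foreign banks 474.73; secondary income: contributions paid to international organisations 128.30; capital account: debt forgiveness received from foreign official creditors 64.26, acquisition of foreign patents and trademarks (non-produced assets) 87.38; primary income: interest paid on external government debt 348.34, compensation paid to foreign seasonal workers 103.58.)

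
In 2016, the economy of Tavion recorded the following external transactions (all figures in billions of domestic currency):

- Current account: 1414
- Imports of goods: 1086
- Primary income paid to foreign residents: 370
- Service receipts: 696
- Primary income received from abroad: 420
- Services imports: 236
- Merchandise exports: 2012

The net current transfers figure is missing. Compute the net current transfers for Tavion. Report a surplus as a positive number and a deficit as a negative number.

Current account = goods balance + services balance + net primary income + net secondary income
Sum of the known components = 1436
Net current transfers = CA - (known components) = 1414 - 1436 = -22

-22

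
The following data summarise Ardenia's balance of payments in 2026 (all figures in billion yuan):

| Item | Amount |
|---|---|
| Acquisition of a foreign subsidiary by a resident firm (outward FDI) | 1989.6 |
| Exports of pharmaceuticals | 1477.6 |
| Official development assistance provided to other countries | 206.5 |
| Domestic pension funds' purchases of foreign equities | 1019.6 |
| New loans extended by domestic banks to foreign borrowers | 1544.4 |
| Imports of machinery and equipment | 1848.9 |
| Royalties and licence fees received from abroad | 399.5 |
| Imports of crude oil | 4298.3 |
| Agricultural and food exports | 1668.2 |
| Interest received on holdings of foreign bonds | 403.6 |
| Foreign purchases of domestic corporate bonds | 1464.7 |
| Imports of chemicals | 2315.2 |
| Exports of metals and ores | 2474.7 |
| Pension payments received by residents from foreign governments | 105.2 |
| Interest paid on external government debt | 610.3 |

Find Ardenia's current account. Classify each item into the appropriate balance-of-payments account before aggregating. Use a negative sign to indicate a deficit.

-2750.4

Goods: -2315.2 + 1477.6 + 1668.2 - 4298.3 - 1848.9 + 2474.7 = -2841.9
Services: 399.5
Primary income: -610.3 + 403.6 = -206.7
Secondary income: 105.2 - 206.5 = -101.3
Current account = (-2841.9) + 399.5 + (-206.7) + (-101.3) = -2750.4
(Excluded from the current account — financial account: acquisition of a foreign subsidiary by a resident firm (outward FDI) 1989.6, domestic pension funds' purchases of foreign equities 1019.6, new loans extended by domestic banks to foreign borrowers 1544.4, foreign purchases of domestic corporate bonds 1464.7.)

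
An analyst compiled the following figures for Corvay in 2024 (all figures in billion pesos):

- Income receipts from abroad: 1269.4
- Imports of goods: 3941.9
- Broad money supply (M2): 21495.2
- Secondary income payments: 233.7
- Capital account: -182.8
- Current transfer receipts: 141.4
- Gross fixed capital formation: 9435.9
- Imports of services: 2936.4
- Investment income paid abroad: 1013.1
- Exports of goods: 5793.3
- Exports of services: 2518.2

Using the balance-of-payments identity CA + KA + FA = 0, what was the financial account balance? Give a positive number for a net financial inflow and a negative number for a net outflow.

-1414.4

Goods balance = 5793.3 - 3941.9 = 1851.4
Services balance = 2518.2 - 2936.4 = -418.2
Trade balance (goods + services) = 1851.4 + (-418.2) = 1433.2
Net primary income = 1269.4 - 1013.1 = 256.3
Net secondary income = 141.4 - 233.7 = -92.3
Current account = 1433.2 + 256.3 + (-92.3) = 1597.2
Financial account = -(1597.2 + (-182.8)) = -1414.4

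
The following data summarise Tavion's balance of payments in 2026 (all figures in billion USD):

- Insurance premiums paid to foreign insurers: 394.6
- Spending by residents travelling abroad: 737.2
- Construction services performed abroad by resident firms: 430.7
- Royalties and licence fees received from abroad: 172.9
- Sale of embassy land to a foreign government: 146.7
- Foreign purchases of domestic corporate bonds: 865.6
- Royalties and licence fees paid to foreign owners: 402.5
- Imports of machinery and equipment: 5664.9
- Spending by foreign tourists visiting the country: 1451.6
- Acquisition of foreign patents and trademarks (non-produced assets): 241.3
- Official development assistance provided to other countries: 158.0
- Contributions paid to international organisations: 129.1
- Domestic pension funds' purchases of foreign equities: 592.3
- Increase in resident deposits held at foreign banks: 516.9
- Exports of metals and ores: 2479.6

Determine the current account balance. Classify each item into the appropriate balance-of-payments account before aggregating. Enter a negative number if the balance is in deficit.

-2951.5

Goods: 2479.6 - 5664.9 = -3185.3
Services: 430.7 - 737.2 + 1451.6 + 172.9 - 394.6 - 402.5 = 520.9
Secondary income: -129.1 - 158.0 = -287.1
Current account = (-3185.3) + 520.9 + (-287.1) = -2951.5
(Excluded from the current account — capital account: sale of embassy land to a foreign government 146.7, acquisition of foreign patents and trademarks (non-produced assets) 241.3; financial account: foreign purchases of domestic corporate bonds 865.6, domestic pension funds' purchases of foreign equities 592.3, increase in resident deposits held at foreign banks 516.9.)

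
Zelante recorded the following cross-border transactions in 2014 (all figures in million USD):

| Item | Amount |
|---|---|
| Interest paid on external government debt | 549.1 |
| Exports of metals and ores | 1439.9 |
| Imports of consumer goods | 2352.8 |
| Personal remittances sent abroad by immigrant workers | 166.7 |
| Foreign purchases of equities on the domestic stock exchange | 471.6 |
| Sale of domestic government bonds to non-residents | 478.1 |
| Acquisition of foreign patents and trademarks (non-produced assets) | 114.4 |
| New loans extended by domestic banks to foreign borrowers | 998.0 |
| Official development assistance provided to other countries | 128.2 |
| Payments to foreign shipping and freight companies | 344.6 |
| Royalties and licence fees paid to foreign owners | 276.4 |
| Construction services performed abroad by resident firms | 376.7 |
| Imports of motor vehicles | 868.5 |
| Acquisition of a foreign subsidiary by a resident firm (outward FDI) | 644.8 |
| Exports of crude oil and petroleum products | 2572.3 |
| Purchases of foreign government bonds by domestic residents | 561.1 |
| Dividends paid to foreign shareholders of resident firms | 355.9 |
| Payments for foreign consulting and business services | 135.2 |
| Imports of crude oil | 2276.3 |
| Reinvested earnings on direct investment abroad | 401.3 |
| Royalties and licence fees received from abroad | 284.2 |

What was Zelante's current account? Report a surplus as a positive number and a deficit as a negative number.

Goods: -868.5 - 2276.3 + 2572.3 - 2352.8 + 1439.9 = -1485.4
Services: -344.6 + 376.7 - 135.2 - 276.4 + 284.2 = -95.3
Primary income: -549.1 - 355.9 + 401.3 = -503.7
Secondary income: -166.7 - 128.2 = -294.9
Current account = (-1485.4) + (-95.3) + (-503.7) + (-294.9) = -2379.3
(Excluded from the current account — financial account: foreign purchases of equities on the domestic stock exchange 471.6, sale of domestic government bonds to non-residents 478.1, new loans extended by domestic banks to foreign borrowers 998.0, acquisition of a foreign subsidiary by a resident firm (outward FDI) 644.8, purchases of foreign government bonds by domestic residents 561.1; capital account: acquisition of foreign patents and trademarks (non-produced assets) 114.4.)

-2379.3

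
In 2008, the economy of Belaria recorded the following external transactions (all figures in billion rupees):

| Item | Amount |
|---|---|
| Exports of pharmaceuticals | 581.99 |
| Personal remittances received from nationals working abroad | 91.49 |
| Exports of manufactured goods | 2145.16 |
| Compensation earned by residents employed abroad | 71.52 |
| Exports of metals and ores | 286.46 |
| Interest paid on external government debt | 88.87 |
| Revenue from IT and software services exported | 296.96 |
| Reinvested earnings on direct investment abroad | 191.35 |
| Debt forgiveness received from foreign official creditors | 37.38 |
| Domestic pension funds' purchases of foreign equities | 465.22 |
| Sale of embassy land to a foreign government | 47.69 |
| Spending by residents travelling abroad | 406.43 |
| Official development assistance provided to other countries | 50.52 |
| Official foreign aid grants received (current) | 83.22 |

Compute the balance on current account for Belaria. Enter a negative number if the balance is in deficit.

Goods: 2145.16 + 286.46 + 581.99 = 3013.61
Services: 296.96 - 406.43 = -109.47
Primary income: -88.87 + 191.35 + 71.52 = 174.00
Secondary income: 83.22 + 91.49 - 50.52 = 124.19
Current account = 3013.61 + (-109.47) + 174.00 + 124.19 = 3202.33
(Excluded from the current account — capital account: debt forgiveness received from foreign official creditors 37.38, sale of embassy land to a foreign government 47.69; financial account: domestic pension funds' purchases of foreign equities 465.22.)

3202.33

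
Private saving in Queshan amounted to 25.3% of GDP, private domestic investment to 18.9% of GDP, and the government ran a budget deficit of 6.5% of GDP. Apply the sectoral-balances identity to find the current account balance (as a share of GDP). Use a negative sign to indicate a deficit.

By the sectoral-balances identity, CA = (S_private - I) + (T - G).
Private balance = 25.3 - 18.9 = 6.4
Government balance (T - G) = -6.5
CA = 6.4 + (-6.5) = -0.1

-0.1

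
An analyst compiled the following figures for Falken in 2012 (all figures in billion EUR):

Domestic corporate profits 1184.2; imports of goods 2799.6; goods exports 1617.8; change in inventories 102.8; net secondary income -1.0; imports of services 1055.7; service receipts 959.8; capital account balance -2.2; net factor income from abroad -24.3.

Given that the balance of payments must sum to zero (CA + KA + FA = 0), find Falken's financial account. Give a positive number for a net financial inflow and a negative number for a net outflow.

Goods balance = 1617.8 - 2799.6 = -1181.8
Services balance = 959.8 - 1055.7 = -95.9
Trade balance (goods + services) = -1181.8 + (-95.9) = -1277.7
Net primary income = -24.3
Net secondary income = -1.0
Current account = -1277.7 + (-24.3) + (-1.0) = -1303.0
Financial account = -(-1303.0 + (-2.2)) = 1305.2

1305.2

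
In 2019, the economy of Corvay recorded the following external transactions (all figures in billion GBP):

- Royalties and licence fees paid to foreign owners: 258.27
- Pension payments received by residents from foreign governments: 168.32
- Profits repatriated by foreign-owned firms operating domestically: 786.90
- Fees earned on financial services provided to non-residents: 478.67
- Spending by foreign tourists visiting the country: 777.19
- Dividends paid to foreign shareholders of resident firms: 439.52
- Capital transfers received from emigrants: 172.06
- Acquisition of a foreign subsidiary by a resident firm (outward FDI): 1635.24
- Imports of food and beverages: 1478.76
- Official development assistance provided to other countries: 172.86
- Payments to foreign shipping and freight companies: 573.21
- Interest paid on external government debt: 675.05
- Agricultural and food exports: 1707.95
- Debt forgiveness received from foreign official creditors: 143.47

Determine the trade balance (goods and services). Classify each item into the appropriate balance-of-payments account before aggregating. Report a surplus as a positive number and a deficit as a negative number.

Goods: -1478.76 + 1707.95 = 229.19
Services: -573.21 - 258.27 + 478.67 + 777.19 = 424.38
Trade balance = 229.19 + 424.38 = 653.57
(Excluded from the trade balance — secondary income: pension payments received by residents from foreign governments 168.32, official development assistance provided to other countries 172.86; primary income: profits repatriated by foreign-owned firms operating domestically 786.90, dividends paid to foreign shareholders of resident firms 439.52, interest paid on external government debt 675.05; capital account: capital transfers received from emigrants 172.06, debt forgiveness received from foreign official creditors 143.47; financial account: acquisition of a foreign subsidiary by a resident firm (outward FDI) 1635.24.)

653.57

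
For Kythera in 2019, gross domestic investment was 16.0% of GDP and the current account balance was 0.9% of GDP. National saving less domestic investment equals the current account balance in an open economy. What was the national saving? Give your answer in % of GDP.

16.9

S = I + CA = 16.0 + 0.9 = 16.9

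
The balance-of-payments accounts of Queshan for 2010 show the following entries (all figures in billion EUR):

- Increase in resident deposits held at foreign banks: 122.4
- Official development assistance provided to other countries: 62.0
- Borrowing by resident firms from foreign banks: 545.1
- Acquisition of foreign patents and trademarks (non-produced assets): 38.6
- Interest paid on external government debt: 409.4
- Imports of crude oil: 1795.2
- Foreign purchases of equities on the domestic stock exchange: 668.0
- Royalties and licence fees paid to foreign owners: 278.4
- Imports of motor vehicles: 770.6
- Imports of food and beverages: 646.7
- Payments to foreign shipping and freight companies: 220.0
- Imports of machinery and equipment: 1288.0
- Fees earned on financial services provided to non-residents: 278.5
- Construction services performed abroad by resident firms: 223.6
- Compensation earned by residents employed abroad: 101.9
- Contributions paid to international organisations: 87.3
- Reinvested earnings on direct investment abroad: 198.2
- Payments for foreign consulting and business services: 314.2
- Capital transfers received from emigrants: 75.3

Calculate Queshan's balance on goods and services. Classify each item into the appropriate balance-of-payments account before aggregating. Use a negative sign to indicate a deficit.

-4811.0

Goods: -1795.2 - 646.7 - 770.6 - 1288.0 = -4500.5
Services: 278.5 - 314.2 + 223.6 - 220.0 - 278.4 = -310.5
Trade balance = -4500.5 + (-310.5) = -4811.0
(Excluded from the trade balance — financial account: increase in resident deposits held at foreign banks 122.4, borrowing by resident firms from foreign banks 545.1, foreign purchases of equities on the domestic stock exchange 668.0; secondary income: official development assistance provided to other countries 62.0, contributions paid to international organisations 87.3; capital account: acquisition of foreign patents and trademarks (non-produced assets) 38.6, capital transfers received from emigrants 75.3; primary income: interest paid on external government debt 409.4, compensation earned by residents employed abroad 101.9, reinvested earnings on direct investment abroad 198.2.)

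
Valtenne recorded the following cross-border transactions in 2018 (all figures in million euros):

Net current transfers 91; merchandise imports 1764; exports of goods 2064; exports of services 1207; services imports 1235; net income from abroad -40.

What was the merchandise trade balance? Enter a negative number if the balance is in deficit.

Goods balance = 2064 - 1764 = 300

300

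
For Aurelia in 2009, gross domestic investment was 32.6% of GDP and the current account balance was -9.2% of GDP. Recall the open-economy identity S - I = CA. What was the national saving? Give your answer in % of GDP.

S = I + CA = 32.6 + (-9.2) = 23.4

23.4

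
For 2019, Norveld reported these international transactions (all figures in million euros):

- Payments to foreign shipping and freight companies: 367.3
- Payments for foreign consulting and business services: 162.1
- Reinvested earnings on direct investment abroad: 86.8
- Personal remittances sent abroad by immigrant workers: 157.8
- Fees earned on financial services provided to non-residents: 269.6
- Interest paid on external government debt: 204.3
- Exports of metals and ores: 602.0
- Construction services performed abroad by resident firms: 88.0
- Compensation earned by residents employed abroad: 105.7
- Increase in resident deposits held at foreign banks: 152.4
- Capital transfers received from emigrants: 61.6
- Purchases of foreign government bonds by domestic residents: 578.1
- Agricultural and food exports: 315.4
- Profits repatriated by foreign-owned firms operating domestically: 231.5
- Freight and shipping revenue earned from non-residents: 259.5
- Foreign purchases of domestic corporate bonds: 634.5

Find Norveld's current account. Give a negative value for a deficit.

Goods: 315.4 + 602.0 = 917.4
Services: -162.1 + 88.0 - 367.3 + 259.5 + 269.6 = 87.7
Primary income: 105.7 - 204.3 + 86.8 - 231.5 = -243.3
Secondary income: -157.8
Current account = 917.4 + 87.7 + (-243.3) + (-157.8) = 604.0
(Excluded from the current account — financial account: increase in resident deposits held at foreign banks 152.4, purchases of foreign government bonds by domestic residents 578.1, foreign purchases of domestic corporate bonds 634.5; capital account: capital transfers received from emigrants 61.6.)

604.0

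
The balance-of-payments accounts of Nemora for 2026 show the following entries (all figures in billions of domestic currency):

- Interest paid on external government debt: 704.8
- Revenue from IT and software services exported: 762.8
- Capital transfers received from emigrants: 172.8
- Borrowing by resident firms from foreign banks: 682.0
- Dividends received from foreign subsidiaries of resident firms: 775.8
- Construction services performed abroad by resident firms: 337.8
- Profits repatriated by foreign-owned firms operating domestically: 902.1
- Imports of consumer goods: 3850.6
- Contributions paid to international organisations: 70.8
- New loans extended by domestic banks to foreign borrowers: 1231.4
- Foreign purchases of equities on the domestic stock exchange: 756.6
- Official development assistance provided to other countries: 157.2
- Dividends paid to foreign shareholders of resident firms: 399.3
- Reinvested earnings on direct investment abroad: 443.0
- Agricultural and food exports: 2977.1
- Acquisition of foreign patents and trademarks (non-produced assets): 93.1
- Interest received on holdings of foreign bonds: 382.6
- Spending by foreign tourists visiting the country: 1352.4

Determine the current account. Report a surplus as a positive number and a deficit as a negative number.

946.7

Goods: -3850.6 + 2977.1 = -873.5
Services: 1352.4 + 762.8 + 337.8 = 2453.0
Primary income: 775.8 - 902.1 + 443.0 - 399.3 - 704.8 + 382.6 = -404.8
Secondary income: -157.2 - 70.8 = -228.0
Current account = (-873.5) + 2453.0 + (-404.8) + (-228.0) = 946.7
(Excluded from the current account — capital account: capital transfers received from emigrants 172.8, acquisition of foreign patents and trademarks (non-produced assets) 93.1; financial account: borrowing by resident firms from foreign banks 682.0, new loans extended by domestic banks to foreign borrowers 1231.4, foreign purchases of equities on the domestic stock exchange 756.6.)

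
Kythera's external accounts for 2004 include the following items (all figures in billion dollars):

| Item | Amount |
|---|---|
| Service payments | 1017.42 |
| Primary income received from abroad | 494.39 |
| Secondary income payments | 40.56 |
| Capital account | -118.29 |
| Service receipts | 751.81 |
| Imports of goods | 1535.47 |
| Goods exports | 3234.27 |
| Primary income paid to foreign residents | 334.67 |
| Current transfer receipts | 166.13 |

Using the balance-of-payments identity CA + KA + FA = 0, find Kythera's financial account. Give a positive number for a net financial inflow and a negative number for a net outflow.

Goods balance = 3234.27 - 1535.47 = 1698.80
Services balance = 751.81 - 1017.42 = -265.61
Trade balance (goods + services) = 1698.80 + (-265.61) = 1433.19
Net primary income = 494.39 - 334.67 = 159.72
Net secondary income = 166.13 - 40.56 = 125.57
Current account = 1433.19 + 159.72 + 125.57 = 1718.48
Financial account = -(1718.48 + (-118.29)) = -1600.19

-1600.19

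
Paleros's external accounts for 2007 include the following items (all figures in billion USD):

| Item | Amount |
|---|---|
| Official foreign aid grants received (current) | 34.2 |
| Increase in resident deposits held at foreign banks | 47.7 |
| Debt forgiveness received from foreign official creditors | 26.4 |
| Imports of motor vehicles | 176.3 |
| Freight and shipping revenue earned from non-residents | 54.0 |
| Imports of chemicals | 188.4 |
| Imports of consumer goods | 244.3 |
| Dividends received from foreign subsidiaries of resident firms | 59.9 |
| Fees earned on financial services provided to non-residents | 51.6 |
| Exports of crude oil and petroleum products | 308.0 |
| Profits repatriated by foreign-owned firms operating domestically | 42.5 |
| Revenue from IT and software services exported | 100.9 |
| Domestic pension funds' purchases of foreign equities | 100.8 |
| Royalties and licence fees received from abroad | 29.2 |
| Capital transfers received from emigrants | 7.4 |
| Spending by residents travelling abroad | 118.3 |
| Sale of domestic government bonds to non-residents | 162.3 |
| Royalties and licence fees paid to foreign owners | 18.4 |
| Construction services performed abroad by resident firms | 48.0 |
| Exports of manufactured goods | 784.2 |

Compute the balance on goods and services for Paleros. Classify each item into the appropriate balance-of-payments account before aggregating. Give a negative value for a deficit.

Goods: -188.4 + 308.0 + 784.2 - 176.3 - 244.3 = 483.2
Services: 54.0 + 100.9 + 29.2 + 48.0 - 118.3 + 51.6 - 18.4 = 147.0
Trade balance = 483.2 + 147.0 = 630.2
(Excluded from the trade balance — secondary income: official foreign aid grants received (current) 34.2; financial account: increase in resident deposits held at foreign banks 47.7, domestic pension funds' purchases of foreign equities 100.8, sale of domestic government bonds to non-residents 162.3; capital account: debt forgiveness received from foreign official creditors 26.4, capital transfers received from emigrants 7.4; primary income: dividends received from foreign subsidiaries of resident firms 59.9, profits repatriated by foreign-owned firms operating domestically 42.5.)

630.2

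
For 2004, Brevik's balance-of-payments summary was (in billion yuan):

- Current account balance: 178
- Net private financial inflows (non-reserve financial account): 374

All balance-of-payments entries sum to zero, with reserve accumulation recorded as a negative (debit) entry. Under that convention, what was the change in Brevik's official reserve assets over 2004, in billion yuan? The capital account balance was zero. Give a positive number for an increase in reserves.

552

Official reserve transactions balance = -(178 + 374) = -552
An accumulation of reserves is recorded as a debit (negative entry), so the change in the stock of reserves is the negative of that balance.
Change in official reserves = -(-552) = 552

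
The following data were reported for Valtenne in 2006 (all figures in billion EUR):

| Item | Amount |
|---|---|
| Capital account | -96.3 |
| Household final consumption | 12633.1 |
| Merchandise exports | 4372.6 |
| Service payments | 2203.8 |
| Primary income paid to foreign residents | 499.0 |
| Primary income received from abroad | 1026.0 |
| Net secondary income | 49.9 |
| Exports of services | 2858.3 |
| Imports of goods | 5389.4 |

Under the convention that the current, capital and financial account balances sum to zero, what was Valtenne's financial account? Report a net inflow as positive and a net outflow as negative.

-118.3

Goods balance = 4372.6 - 5389.4 = -1016.8
Services balance = 2858.3 - 2203.8 = 654.5
Trade balance (goods + services) = -1016.8 + 654.5 = -362.3
Net primary income = 1026.0 - 499.0 = 527.0
Net secondary income = 49.9
Current account = -362.3 + 527.0 + 49.9 = 214.6
Financial account = -(214.6 + (-96.3)) = -118.3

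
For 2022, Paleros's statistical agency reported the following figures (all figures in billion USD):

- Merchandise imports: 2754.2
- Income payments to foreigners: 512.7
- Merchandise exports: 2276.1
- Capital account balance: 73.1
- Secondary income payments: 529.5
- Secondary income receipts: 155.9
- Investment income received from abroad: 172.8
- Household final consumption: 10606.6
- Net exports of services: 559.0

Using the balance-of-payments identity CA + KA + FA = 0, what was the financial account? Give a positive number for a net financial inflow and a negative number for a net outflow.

559.5

Goods balance = 2276.1 - 2754.2 = -478.1
Services balance = 559.0
Trade balance (goods + services) = -478.1 + 559.0 = 80.9
Net primary income = 172.8 - 512.7 = -339.9
Net secondary income = 155.9 - 529.5 = -373.6
Current account = 80.9 + (-339.9) + (-373.6) = -632.6
Financial account = -(-632.6 + 73.1) = 559.5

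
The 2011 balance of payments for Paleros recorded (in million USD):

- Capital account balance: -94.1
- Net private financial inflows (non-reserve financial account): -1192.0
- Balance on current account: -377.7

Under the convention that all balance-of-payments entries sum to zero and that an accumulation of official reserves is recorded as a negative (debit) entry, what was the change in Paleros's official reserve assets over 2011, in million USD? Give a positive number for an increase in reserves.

Official reserve transactions balance = -((-377.7) + (-94.1) + (-1192.0)) = 1663.8
An accumulation of reserves is recorded as a debit (negative entry), so the change in the stock of reserves is the negative of that balance.
Change in official reserves = -(1663.8) = -1663.8

-1663.8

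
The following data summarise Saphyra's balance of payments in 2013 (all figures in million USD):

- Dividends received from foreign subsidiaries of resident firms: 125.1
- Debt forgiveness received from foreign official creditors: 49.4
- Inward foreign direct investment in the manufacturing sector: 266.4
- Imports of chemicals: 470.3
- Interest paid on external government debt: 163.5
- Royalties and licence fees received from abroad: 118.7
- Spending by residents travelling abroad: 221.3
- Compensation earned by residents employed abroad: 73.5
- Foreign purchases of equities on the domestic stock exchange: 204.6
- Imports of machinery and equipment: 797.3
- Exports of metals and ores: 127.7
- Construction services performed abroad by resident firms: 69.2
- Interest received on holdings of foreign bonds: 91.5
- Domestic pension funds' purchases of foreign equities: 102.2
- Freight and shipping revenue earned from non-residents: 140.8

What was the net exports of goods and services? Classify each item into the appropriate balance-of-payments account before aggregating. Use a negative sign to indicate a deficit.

-1032.5

Goods: 127.7 - 470.3 - 797.3 = -1139.9
Services: 118.7 - 221.3 + 69.2 + 140.8 = 107.4
Trade balance = -1139.9 + 107.4 = -1032.5
(Excluded from the trade balance — primary income: dividends received from foreign subsidiaries of resident firms 125.1, interest paid on external government debt 163.5, compensation earned by residents employed abroad 73.5, interest received on holdings of foreign bonds 91.5; capital account: debt forgiveness received from foreign official creditors 49.4; financial account: inward foreign direct investment in the manufacturing sector 266.4, foreign purchases of equities on the domestic stock exchange 204.6, domestic pension funds' purchases of foreign equities 102.2.)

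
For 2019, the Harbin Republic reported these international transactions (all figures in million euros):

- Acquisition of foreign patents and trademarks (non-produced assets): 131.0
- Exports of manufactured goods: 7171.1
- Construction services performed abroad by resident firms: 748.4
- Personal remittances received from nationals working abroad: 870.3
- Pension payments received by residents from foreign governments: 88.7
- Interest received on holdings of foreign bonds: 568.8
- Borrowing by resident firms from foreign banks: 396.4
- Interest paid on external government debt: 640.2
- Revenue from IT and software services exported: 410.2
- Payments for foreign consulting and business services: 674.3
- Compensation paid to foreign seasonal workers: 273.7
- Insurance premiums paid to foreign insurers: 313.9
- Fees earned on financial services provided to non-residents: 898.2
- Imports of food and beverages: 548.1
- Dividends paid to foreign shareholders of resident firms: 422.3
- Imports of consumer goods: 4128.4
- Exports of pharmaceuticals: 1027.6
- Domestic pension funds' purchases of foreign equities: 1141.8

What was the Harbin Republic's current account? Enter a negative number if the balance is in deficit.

4782.4

Goods: 7171.1 - 548.1 + 1027.6 - 4128.4 = 3522.2
Services: 748.4 - 674.3 - 313.9 + 410.2 + 898.2 = 1068.6
Primary income: -273.7 - 640.2 + 568.8 - 422.3 = -767.4
Secondary income: 88.7 + 870.3 = 959.0
Current account = 3522.2 + 1068.6 + (-767.4) + 959.0 = 4782.4
(Excluded from the current account — capital account: acquisition of foreign patents and trademarks (non-produced assets) 131.0; financial account: borrowing by resident firms from foreign banks 396.4, domestic pension funds' purchases of foreign equities 1141.8.)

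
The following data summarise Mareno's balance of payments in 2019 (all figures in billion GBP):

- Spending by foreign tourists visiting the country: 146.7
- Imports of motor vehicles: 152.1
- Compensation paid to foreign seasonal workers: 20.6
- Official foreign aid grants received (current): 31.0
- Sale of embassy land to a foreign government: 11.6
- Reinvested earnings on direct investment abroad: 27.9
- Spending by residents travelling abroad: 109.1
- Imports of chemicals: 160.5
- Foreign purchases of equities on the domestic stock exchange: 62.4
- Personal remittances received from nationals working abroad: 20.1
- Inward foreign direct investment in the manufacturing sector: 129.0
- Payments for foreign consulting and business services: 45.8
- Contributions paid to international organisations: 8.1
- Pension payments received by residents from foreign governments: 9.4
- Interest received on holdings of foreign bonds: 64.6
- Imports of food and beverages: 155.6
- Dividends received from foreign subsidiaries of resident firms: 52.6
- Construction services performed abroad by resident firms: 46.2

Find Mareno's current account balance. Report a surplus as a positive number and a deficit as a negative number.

Goods: -152.1 - 160.5 - 155.6 = -468.2
Services: -45.8 - 109.1 + 46.2 + 146.7 = 38.0
Primary income: 52.6 + 64.6 - 20.6 + 27.9 = 124.5
Secondary income: 20.1 - 8.1 + 31.0 + 9.4 = 52.4
Current account = (-468.2) + 38.0 + 124.5 + 52.4 = -253.3
(Excluded from the current account — capital account: sale of embassy land to a foreign government 11.6; financial account: foreign purchases of equities on the domestic stock exchange 62.4, inward foreign direct investment in the manufacturing sector 129.0.)

-253.3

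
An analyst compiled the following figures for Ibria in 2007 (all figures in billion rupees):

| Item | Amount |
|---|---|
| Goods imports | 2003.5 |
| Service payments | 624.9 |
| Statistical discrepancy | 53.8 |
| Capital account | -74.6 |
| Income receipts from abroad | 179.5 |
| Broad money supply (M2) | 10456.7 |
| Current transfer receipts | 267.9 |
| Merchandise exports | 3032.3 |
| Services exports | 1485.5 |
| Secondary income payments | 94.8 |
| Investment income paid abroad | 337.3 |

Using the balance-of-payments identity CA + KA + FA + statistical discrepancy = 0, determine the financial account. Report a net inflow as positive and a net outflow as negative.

Goods balance = 3032.3 - 2003.5 = 1028.8
Services balance = 1485.5 - 624.9 = 860.6
Trade balance (goods + services) = 1028.8 + 860.6 = 1889.4
Net primary income = 179.5 - 337.3 = -157.8
Net secondary income = 267.9 - 94.8 = 173.1
Current account = 1889.4 + (-157.8) + 173.1 = 1904.7
Financial account = -(1904.7 + (-74.6) + 53.8) = -1883.9

-1883.9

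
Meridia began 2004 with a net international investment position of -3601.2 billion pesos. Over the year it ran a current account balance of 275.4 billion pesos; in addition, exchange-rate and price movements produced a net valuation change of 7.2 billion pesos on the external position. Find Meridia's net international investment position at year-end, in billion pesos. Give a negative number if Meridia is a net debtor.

-3318.6

Change in NIIP = current account + net valuation change = 275.4 + 7.2 = 282.6
End-of-year NIIP = -3601.2 + 282.6 = -3318.6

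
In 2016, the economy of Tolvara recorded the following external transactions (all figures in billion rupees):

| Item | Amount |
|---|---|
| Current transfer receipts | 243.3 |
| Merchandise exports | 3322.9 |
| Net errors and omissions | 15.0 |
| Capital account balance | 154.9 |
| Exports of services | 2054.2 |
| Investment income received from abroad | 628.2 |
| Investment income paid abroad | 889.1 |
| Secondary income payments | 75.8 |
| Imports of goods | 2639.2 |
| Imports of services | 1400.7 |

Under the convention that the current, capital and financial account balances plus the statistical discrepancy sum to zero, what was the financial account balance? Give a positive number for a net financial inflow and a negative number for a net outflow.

Goods balance = 3322.9 - 2639.2 = 683.7
Services balance = 2054.2 - 1400.7 = 653.5
Trade balance (goods + services) = 683.7 + 653.5 = 1337.2
Net primary income = 628.2 - 889.1 = -260.9
Net secondary income = 243.3 - 75.8 = 167.5
Current account = 1337.2 + (-260.9) + 167.5 = 1243.8
Financial account = -(1243.8 + 154.9 + 15.0) = -1413.7

-1413.7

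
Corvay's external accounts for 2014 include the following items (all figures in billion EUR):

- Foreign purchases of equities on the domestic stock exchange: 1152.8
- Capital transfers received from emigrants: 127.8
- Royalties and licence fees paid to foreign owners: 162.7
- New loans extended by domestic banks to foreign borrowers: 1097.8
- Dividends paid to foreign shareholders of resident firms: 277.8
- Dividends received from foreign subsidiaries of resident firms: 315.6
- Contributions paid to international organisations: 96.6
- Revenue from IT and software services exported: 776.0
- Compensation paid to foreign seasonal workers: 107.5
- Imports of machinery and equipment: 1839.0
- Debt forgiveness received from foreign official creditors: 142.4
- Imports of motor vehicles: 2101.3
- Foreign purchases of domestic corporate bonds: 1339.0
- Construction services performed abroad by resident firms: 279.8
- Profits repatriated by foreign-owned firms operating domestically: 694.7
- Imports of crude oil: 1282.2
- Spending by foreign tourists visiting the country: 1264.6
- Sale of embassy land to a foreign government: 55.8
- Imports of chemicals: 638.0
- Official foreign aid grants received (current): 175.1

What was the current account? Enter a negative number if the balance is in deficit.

-4388.7

Goods: -2101.3 - 1839.0 - 638.0 - 1282.2 = -5860.5
Services: 1264.6 - 162.7 + 279.8 + 776.0 = 2157.7
Primary income: -694.7 + 315.6 - 107.5 - 277.8 = -764.4
Secondary income: 175.1 - 96.6 = 78.5
Current account = (-5860.5) + 2157.7 + (-764.4) + 78.5 = -4388.7
(Excluded from the current account — financial account: foreign purchases of equities on the domestic stock exchange 1152.8, new loans extended by domestic banks to foreign borrowers 1097.8, foreign purchases of domestic corporate bonds 1339.0; capital account: capital transfers received from emigrants 127.8, debt forgiveness received from foreign official creditors 142.4, sale of embassy land to a foreign government 55.8.)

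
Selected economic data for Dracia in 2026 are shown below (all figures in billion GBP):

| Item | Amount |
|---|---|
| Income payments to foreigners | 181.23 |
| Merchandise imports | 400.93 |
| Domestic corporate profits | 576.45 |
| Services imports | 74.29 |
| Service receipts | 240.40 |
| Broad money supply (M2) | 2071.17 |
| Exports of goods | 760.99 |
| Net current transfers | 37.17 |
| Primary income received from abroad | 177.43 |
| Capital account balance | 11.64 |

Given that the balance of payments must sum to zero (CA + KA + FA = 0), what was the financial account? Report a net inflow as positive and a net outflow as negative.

Goods balance = 760.99 - 400.93 = 360.06
Services balance = 240.40 - 74.29 = 166.11
Trade balance (goods + services) = 360.06 + 166.11 = 526.17
Net primary income = 177.43 - 181.23 = -3.80
Net secondary income = 37.17
Current account = 526.17 + (-3.80) + 37.17 = 559.54
Financial account = -(559.54 + 11.64) = -571.18

-571.18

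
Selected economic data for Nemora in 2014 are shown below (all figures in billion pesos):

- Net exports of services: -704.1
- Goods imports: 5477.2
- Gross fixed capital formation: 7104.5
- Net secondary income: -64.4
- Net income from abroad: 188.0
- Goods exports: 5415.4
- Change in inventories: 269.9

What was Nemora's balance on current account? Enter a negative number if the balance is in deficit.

Goods balance = 5415.4 - 5477.2 = -61.8
Services balance = -704.1
Trade balance (goods + services) = -61.8 + (-704.1) = -765.9
Net primary income = 188.0
Net secondary income = -64.4
Current account = -765.9 + 188.0 + (-64.4) = -642.3

-642.3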